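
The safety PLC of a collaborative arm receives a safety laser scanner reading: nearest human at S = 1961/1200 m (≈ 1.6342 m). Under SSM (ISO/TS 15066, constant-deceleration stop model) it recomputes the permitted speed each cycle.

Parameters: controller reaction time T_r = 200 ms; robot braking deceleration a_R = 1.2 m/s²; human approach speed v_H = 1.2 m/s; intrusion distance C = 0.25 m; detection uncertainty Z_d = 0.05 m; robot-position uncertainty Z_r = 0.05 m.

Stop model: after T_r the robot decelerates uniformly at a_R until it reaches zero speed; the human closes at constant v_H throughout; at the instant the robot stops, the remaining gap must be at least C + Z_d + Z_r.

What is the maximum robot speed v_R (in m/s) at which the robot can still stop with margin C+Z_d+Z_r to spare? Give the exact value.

quadratic (5/12)·v² + (6/5)·v + (-1253/1200) = 0
  disc = (6/5)² − 4·(5/12)·(-1253/1200) = 11449/3600 ; √disc = 107/60
  v_R = (−(6/5) + 107/60) / (2·(5/12)) = 7/10 m/s
check:
T_s = v_R/a_R = (7/10)/(6/5) = 0.5833 s
reaction-phase robot travel = 0.7000·0.2000 = 0.1400 m
braking distance = 0.7000²/(2·1.2000) = 0.2042 m
human closes 1.2000·0.7833 = 0.9400 m
residual clearance needed = 0.2500+0.0500+0.0500 = 0.3500 m
sum ≈ 0.1400+0.2042+0.9400+0.3500 ≈ 1.6342 m = S ✓

v_R_max = 7/10 m/s = 0.7000 m/s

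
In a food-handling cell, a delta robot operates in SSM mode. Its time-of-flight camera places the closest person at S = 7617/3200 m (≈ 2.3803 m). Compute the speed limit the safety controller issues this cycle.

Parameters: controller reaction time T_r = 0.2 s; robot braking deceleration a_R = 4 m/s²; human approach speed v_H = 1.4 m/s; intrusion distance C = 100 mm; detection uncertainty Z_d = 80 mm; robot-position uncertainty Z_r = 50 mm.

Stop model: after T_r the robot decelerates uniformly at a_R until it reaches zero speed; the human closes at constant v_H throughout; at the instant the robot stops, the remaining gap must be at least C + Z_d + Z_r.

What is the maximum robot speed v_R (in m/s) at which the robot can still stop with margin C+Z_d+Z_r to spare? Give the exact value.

v_R_max = 9/4 m/s = 2.2500 m/s

collect terms ⇒ (1/8)·v_R² + (11/20)·v_R + (-1197/640) = 0
  disc = (11/20)² − 4·(1/8)·(-1197/640) = 7921/6400 ; √disc = 89/80
  v_R = (−(11/20) + 89/80) / (2·(1/8)) = 9/4 m/s
check:
stop time T_s = (9/4)/4 = 0.5625 s
reaction-phase robot travel = 2.2500·0.2000 = 0.4500 m
robot covers 2.2500·0.5625 − ½·4.0000·0.5625² = 0.6328 m while stopping
human over T_r+T_s: 1.4000·(0.2000+0.5625) = 1.0675 m
residual clearance needed = 0.1000+0.0800+0.0500 = 0.2300 m
sum ≈ 0.4500+0.6328+1.0675+0.2300 ≈ 2.3803 m = S ✓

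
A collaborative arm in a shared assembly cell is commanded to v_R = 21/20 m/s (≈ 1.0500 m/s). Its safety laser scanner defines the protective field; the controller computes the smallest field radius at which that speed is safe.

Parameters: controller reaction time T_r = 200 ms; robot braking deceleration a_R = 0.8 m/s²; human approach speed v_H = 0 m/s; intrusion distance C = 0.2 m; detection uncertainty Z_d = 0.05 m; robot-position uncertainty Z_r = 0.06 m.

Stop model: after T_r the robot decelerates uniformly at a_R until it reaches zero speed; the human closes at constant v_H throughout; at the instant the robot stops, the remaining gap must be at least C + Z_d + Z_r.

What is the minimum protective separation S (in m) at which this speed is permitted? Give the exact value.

S_min = 3869/3200 m = 1.2091 m

braking lasts T_s = (21/20)/(4/5) = 1.3125 s
robot covers v_R·T_r = 1.0500·0.2000 = 0.2100 m before braking
braking distance = 1.0500²/(2·0.8000) = 0.6891 m
human over T_r+T_s: 0.0000·(0.2000+1.3125) = 0.0000 m
C+Z_d+Z_r = 0.2000+0.0500+0.0600 = 0.3100 m
S_min ≈ 0.2100+0.6891+0.0000+0.3100  ⇒  S_min = 3869/3200 m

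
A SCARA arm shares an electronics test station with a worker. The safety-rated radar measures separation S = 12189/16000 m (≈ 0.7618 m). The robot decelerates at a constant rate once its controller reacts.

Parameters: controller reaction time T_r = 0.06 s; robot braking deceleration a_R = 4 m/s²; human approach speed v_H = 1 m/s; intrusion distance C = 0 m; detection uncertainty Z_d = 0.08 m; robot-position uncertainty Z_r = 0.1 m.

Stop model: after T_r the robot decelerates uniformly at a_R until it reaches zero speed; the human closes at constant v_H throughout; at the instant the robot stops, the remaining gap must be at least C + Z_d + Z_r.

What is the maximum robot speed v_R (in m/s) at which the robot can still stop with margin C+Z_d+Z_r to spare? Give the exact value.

v_R_max = 23/20 m/s = 1.1500 m/s

quadratic (1/8)·v² + (31/100)·v + (-8349/16000) = 0
  disc = (31/100)² − 4·(1/8)·(-8349/16000) = 57121/160000 ; √disc = 239/400
  v_R = (−(31/100) + 239/400) / (2·(1/8)) = 23/20 m/s
check:
stop time T_s = (23/20)/4 = 0.2875 s
robot in T_r: 1.1500·0.0600 = 0.0690 m
robot covers 1.1500·0.2875 − ½·4.0000·0.2875² = 0.1653 m while stopping
human closes 1.0000·0.3475 = 0.3475 m
residual clearance needed = 0.0000+0.0800+0.1000 = 0.1800 m
sum ≈ 0.0690+0.1653+0.3475+0.1800 ≈ 0.7618 m = S ✓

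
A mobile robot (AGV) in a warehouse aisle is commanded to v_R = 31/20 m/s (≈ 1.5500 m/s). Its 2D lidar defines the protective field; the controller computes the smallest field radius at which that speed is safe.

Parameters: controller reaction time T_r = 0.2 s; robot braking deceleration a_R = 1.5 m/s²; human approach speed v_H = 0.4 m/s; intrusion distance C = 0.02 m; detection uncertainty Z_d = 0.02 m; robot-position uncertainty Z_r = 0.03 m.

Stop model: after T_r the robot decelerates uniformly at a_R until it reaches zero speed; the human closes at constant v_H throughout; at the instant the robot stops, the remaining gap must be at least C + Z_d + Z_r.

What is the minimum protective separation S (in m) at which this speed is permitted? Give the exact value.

stop time T_s = (31/20)/(3/2) = 1.0333 s
robot in T_r: 1.5500·0.2000 = 0.3100 m
robot covers 1.5500·1.0333 − ½·1.5000·1.0333² = 0.8008 m while stopping
person approaches 0.4000·(0.2000+1.0333) = 0.4933 m
C+Z_d+Z_r = 0.0200+0.0200+0.0300 = 0.0700 m
S_min ≈ 0.3100+0.8008+0.4933+0.0700  ⇒  S_min = 2009/1200 m

S_min = 2009/1200 m = 1.6742 m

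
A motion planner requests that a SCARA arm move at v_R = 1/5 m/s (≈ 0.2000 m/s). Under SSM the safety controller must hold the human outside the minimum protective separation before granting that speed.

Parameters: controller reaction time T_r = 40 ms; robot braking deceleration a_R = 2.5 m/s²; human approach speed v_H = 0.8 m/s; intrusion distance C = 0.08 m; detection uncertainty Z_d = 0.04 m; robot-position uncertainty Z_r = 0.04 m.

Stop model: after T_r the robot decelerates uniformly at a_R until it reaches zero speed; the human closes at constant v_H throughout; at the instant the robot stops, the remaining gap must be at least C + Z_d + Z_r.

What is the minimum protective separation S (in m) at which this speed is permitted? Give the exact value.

stop time T_s = (1/5)/(5/2) = 0.0800 s
reaction-phase robot travel = 0.2000·0.0400 = 0.0080 m
robot under decel: 0.2000²/(2·2.5000) = 0.0080 m
person approaches 0.8000·(0.0400+0.0800) = 0.0960 m
residual clearance needed = 0.0800+0.0400+0.0400 = 0.1600 m
S_min ≈ 0.0080+0.0080+0.0960+0.1600  ⇒  S_min = 34/125 m

S_min = 34/125 m = 0.2720 m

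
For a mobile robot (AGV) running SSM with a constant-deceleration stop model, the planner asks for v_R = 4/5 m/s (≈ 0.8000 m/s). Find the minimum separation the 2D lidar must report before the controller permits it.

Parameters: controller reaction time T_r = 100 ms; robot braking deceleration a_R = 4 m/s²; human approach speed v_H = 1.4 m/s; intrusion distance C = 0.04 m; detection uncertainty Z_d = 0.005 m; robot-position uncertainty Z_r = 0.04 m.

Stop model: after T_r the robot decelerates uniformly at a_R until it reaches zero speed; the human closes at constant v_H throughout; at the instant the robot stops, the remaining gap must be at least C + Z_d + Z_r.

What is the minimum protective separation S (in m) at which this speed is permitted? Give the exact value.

S_min = 133/200 m = 0.6650 m

T_s = v_R/a_R = (4/5)/4 = 0.2000 s
reaction-phase robot travel = 0.8000·0.1000 = 0.0800 m
robot under decel: 0.8000²/(2·4.0000) = 0.0800 m
person approaches 1.4000·(0.1000+0.2000) = 0.4200 m
residual clearance needed = 0.0400+0.0050+0.0400 = 0.0850 m
S_min ≈ 0.0800+0.0800+0.4200+0.0850  ⇒  S_min = 133/200 m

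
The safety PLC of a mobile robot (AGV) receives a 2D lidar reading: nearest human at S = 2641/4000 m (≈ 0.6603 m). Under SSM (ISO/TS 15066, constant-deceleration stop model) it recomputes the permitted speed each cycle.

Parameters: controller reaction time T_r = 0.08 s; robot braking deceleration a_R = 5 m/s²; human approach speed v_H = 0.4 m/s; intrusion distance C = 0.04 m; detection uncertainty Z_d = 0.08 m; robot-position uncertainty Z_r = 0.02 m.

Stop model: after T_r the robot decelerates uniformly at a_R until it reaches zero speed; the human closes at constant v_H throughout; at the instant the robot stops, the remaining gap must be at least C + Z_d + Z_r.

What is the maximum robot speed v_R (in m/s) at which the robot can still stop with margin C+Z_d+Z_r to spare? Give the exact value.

v_R_max = 31/20 m/s = 1.5500 m/s

quadratic (1/10)·v² + (4/25)·v + (-1953/4000) = 0
  disc = (4/25)² − 4·(1/10)·(-1953/4000) = 2209/10000 ; √disc = 47/100
  v_R = (−(4/25) + 47/100) / (2·(1/10)) = 31/20 m/s
check:
braking lasts T_s = (31/20)/5 = 0.3100 s
robot covers v_R·T_r = 1.5500·0.0800 = 0.1240 m before braking
robot under decel: 1.5500²/(2·5.0000) = 0.2402 m
human over T_r+T_s: 0.4000·(0.0800+0.3100) = 0.1560 m
residual clearance needed = 0.0400+0.0800+0.0200 = 0.1400 m
sum ≈ 0.1240+0.2402+0.1560+0.1400 ≈ 0.6603 m = S ✓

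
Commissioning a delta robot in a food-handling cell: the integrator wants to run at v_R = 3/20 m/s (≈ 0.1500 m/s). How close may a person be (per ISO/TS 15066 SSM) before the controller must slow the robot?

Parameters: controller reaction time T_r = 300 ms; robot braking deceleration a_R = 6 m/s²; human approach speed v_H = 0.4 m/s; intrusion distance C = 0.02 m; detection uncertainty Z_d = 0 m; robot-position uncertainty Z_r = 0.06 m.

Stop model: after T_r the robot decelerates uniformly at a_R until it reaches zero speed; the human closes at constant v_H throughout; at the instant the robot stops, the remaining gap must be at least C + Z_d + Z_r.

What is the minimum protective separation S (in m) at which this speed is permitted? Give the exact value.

stop time T_s = (3/20)/6 = 0.0250 s
reaction-phase robot travel = 0.1500·0.3000 = 0.0450 m
robot under decel: 0.1500²/(2·6.0000) = 0.0019 m
human closes 0.4000·0.3250 = 0.1300 m
margins: 0.0200+0.0000+0.0600 = 0.0800 m
S_min ≈ 0.0450+0.0019+0.1300+0.0800  ⇒  S_min = 411/1600 m

S_min = 411/1600 m = 0.2569 m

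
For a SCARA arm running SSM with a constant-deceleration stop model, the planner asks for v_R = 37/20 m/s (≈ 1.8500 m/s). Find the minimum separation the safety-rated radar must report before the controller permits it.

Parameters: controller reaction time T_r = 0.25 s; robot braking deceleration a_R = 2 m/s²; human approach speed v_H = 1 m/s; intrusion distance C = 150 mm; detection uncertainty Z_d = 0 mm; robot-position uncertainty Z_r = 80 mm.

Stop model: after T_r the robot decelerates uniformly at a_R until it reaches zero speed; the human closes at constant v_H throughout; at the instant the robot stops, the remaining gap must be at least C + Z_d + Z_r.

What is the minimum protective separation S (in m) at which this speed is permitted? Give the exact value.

braking lasts T_s = (37/20)/2 = 0.9250 s
robot in T_r: 1.8500·0.2500 = 0.4625 m
robot under decel: 1.8500²/(2·2.0000) = 0.8556 m
person approaches 1.0000·(0.2500+0.9250) = 1.1750 m
residual clearance needed = 0.1500+0.0000+0.0800 = 0.2300 m
S_min ≈ 0.4625+0.8556+1.1750+0.2300  ⇒  S_min = 4357/1600 m

S_min = 4357/1600 m = 2.7231 m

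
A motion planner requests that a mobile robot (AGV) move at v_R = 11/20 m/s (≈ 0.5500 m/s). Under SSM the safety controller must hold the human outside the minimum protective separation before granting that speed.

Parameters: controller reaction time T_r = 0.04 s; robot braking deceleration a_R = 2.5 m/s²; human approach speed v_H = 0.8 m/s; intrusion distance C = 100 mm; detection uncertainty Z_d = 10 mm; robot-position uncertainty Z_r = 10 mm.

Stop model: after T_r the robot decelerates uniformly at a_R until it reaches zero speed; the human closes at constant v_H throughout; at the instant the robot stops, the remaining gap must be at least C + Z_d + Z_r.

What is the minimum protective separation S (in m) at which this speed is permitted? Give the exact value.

stop time T_s = (11/20)/(5/2) = 0.2200 s
reaction-phase robot travel = 0.5500·0.0400 = 0.0220 m
robot covers 0.5500·0.2200 − ½·2.5000·0.2200² = 0.0605 m while stopping
human over T_r+T_s: 0.8000·(0.0400+0.2200) = 0.2080 m
C+Z_d+Z_r = 0.1000+0.0100+0.0100 = 0.1200 m
S_min ≈ 0.0220+0.0605+0.2080+0.1200  ⇒  S_min = 821/2000 m

S_min = 821/2000 m = 0.4105 m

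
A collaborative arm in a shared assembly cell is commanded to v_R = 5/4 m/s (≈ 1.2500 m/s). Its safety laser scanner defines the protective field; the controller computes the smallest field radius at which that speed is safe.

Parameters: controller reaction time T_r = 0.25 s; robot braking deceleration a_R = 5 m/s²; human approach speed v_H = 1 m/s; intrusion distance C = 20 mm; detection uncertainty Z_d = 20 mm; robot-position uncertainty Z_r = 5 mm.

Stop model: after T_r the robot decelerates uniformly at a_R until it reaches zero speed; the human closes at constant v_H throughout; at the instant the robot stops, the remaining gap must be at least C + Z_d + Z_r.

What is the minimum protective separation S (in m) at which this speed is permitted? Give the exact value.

T_s = v_R/a_R = (5/4)/5 = 0.2500 s
robot covers v_R·T_r = 1.2500·0.2500 = 0.3125 m before braking
braking distance = 1.2500²/(2·5.0000) = 0.1562 m
person approaches 1.0000·(0.2500+0.2500) = 0.5000 m
C+Z_d+Z_r = 0.0200+0.0200+0.0050 = 0.0450 m
S_min ≈ 0.3125+0.1562+0.5000+0.0450  ⇒  S_min = 811/800 m

S_min = 811/800 m = 1.0137 m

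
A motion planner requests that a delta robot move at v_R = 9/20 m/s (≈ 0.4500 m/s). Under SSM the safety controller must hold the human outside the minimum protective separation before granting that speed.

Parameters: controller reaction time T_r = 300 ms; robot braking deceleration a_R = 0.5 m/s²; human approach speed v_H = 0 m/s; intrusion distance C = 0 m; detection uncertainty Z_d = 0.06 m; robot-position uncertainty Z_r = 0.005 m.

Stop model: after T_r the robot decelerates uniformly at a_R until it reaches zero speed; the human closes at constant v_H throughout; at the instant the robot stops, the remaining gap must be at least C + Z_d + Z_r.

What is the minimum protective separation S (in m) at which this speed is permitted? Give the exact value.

braking lasts T_s = (9/20)/(1/2) = 0.9000 s
robot in T_r: 0.4500·0.3000 = 0.1350 m
robot covers 0.4500·0.9000 − ½·0.5000·0.9000² = 0.2025 m while stopping
human over T_r+T_s: 0.0000·(0.3000+0.9000) = 0.0000 m
residual clearance needed = 0.0000+0.0600+0.0050 = 0.0650 m
S_min ≈ 0.1350+0.2025+0.0000+0.0650  ⇒  S_min = 161/400 m

S_min = 161/400 m = 0.4025 m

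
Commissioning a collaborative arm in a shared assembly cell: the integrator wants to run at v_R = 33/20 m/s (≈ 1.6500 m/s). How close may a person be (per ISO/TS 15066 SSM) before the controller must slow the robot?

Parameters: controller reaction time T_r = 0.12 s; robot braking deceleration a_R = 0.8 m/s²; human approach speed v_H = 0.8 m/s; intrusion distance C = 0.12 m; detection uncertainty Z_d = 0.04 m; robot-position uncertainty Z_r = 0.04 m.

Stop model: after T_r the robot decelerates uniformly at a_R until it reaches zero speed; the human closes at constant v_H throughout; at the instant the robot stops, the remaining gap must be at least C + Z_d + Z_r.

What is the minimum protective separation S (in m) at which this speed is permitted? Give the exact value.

S_min = 61529/16000 m = 3.8456 m

stop time T_s = (33/20)/(4/5) = 2.0625 s
reaction-phase robot travel = 1.6500·0.1200 = 0.1980 m
robot under decel: 1.6500²/(2·0.8000) = 1.7016 m
human closes 0.8000·2.1825 = 1.7460 m
C+Z_d+Z_r = 0.1200+0.0400+0.0400 = 0.2000 m
S_min ≈ 0.1980+1.7016+1.7460+0.2000  ⇒  S_min = 61529/16000 m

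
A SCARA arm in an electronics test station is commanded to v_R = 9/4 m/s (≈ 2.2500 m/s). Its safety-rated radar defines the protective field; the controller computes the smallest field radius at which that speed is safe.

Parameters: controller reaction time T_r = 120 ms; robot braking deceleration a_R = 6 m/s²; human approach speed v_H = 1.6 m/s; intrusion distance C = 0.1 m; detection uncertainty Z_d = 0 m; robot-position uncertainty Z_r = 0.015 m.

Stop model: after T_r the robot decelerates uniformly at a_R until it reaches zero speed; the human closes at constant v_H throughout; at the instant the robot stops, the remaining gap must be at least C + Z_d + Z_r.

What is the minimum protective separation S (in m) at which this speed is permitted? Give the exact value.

stop time T_s = (9/4)/6 = 0.3750 s
robot covers v_R·T_r = 2.2500·0.1200 = 0.2700 m before braking
robot under decel: 2.2500²/(2·6.0000) = 0.4219 m
human closes 1.6000·0.4950 = 0.7920 m
margins: 0.1000+0.0000+0.0150 = 0.1150 m
S_min ≈ 0.2700+0.4219+0.7920+0.1150  ⇒  S_min = 12791/8000 m

S_min = 12791/8000 m = 1.5989 m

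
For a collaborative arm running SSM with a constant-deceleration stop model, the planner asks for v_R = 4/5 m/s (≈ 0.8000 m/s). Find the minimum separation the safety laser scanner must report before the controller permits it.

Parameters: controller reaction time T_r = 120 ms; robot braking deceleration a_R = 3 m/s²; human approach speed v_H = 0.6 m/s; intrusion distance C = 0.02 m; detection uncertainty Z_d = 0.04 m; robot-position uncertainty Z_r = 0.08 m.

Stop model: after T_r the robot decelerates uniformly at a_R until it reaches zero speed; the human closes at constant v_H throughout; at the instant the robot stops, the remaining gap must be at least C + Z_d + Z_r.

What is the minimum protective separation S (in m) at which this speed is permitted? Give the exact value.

S_min = 431/750 m = 0.5747 m

stop time T_s = (4/5)/3 = 0.2667 s
robot in T_r: 0.8000·0.1200 = 0.0960 m
robot under decel: 0.8000²/(2·3.0000) = 0.1067 m
person approaches 0.6000·(0.1200+0.2667) = 0.2320 m
residual clearance needed = 0.0200+0.0400+0.0800 = 0.1400 m
S_min ≈ 0.0960+0.1067+0.2320+0.1400  ⇒  S_min = 431/750 m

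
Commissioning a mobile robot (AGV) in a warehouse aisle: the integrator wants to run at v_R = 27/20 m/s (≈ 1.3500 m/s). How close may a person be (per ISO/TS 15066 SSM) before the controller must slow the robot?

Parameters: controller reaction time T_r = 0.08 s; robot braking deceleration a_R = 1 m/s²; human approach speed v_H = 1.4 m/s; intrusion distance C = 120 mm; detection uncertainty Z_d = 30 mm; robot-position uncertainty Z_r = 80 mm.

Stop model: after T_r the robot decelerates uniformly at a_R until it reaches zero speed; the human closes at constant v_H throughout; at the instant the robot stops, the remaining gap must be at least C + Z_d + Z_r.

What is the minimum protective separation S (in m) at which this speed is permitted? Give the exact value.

braking lasts T_s = (27/20)/1 = 1.3500 s
robot in T_r: 1.3500·0.0800 = 0.1080 m
robot under decel: 1.3500²/(2·1.0000) = 0.9113 m
person approaches 1.4000·(0.0800+1.3500) = 2.0020 m
margins: 0.1200+0.0300+0.0800 = 0.2300 m
S_min ≈ 0.1080+0.9113+2.0020+0.2300  ⇒  S_min = 2601/800 m

S_min = 2601/800 m = 3.2513 m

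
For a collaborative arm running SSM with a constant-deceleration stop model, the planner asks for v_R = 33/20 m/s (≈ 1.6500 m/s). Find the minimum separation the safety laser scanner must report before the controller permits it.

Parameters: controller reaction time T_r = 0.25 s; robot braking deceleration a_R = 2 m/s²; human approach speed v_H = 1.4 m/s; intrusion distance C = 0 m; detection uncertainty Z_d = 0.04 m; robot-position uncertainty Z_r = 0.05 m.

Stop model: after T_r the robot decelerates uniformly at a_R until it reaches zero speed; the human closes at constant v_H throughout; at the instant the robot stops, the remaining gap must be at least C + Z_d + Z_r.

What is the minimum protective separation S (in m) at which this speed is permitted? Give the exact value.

S_min = 4301/1600 m = 2.6881 m

T_s = v_R/a_R = (33/20)/2 = 0.8250 s
robot covers v_R·T_r = 1.6500·0.2500 = 0.4125 m before braking
braking distance = 1.6500²/(2·2.0000) = 0.6806 m
human over T_r+T_s: 1.4000·(0.2500+0.8250) = 1.5050 m
margins: 0.0000+0.0400+0.0500 = 0.0900 m
S_min ≈ 0.4125+0.6806+1.5050+0.0900  ⇒  S_min = 4301/1600 m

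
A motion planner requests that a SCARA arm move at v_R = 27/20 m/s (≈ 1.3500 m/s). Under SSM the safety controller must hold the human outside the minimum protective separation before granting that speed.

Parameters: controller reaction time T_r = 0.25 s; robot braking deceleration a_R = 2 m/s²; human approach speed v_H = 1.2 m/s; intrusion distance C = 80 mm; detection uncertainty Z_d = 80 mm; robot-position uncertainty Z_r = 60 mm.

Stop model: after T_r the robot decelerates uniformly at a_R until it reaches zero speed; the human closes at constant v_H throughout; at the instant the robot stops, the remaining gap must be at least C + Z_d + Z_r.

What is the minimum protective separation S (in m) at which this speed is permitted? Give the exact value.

stop time T_s = (27/20)/2 = 0.6750 s
reaction-phase robot travel = 1.3500·0.2500 = 0.3375 m
robot under decel: 1.3500²/(2·2.0000) = 0.4556 m
person approaches 1.2000·(0.2500+0.6750) = 1.1100 m
residual clearance needed = 0.0800+0.0800+0.0600 = 0.2200 m
S_min ≈ 0.3375+0.4556+1.1100+0.2200  ⇒  S_min = 3397/1600 m

S_min = 3397/1600 m = 2.1231 m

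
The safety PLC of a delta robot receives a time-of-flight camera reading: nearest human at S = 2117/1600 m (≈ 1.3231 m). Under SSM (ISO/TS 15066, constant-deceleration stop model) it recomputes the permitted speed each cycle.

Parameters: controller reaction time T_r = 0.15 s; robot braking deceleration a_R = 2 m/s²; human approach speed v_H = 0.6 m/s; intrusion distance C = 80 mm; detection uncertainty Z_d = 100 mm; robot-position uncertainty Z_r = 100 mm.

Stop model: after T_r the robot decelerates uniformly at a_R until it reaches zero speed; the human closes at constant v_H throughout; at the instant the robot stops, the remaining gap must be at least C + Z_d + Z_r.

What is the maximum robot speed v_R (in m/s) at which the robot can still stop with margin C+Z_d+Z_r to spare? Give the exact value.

v_R_max = 5/4 m/s = 1.2500 m/s

at the boundary: (1/4)·v² + (9/20)·v + (-61/64) = 0
  disc = (9/20)² − 4·(1/4)·(-61/64) = 1849/1600 ; √disc = 43/40
  v_R = (−(9/20) + 43/40) / (2·(1/4)) = 5/4 m/s
check:
T_s = v_R/a_R = (5/4)/2 = 0.6250 s
robot covers v_R·T_r = 1.2500·0.1500 = 0.1875 m before braking
robot under decel: 1.2500²/(2·2.0000) = 0.3906 m
human closes 0.6000·0.7750 = 0.4650 m
margins: 0.0800+0.1000+0.1000 = 0.2800 m
sum ≈ 0.1875+0.3906+0.4650+0.2800 ≈ 1.3231 m = S ✓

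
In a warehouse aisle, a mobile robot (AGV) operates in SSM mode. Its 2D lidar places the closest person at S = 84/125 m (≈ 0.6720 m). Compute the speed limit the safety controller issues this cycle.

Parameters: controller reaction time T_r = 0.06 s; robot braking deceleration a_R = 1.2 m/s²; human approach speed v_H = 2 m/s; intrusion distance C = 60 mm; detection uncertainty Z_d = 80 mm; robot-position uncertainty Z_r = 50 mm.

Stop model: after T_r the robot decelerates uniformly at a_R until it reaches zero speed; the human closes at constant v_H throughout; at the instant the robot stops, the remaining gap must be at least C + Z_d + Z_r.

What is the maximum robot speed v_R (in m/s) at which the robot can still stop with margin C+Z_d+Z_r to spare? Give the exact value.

v_R_max = 1/5 m/s = 0.2000 m/s

collect terms ⇒ (5/12)·v_R² + (259/150)·v_R + (-181/500) = 0
  disc = (259/150)² − 4·(5/12)·(-181/500) = 20164/5625 ; √disc = 142/75
  v_R = (−(259/150) + 142/75) / (2·(5/12)) = 1/5 m/s
check:
T_s = v_R/a_R = (1/5)/(6/5) = 0.1667 s
robot covers v_R·T_r = 0.2000·0.0600 = 0.0120 m before braking
robot covers 0.2000·0.1667 − ½·1.2000·0.1667² = 0.0167 m while stopping
person approaches 2.0000·(0.0600+0.1667) = 0.4533 m
margins: 0.0600+0.0800+0.0500 = 0.1900 m
sum ≈ 0.0120+0.0167+0.4533+0.1900 ≈ 0.6720 m = S ✓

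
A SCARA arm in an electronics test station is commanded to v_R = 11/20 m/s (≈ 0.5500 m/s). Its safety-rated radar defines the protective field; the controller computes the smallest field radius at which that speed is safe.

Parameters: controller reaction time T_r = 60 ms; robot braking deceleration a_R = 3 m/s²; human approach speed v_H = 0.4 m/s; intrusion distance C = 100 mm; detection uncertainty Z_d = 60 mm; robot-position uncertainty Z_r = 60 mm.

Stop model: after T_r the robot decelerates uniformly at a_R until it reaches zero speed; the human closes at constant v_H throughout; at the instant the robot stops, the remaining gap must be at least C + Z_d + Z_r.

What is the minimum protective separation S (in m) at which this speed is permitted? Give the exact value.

S_min = 1603/4000 m = 0.4007 m

braking lasts T_s = (11/20)/3 = 0.1833 s
robot in T_r: 0.5500·0.0600 = 0.0330 m
robot covers 0.5500·0.1833 − ½·3.0000·0.1833² = 0.0504 m while stopping
person approaches 0.4000·(0.0600+0.1833) = 0.0973 m
residual clearance needed = 0.1000+0.0600+0.0600 = 0.2200 m
S_min ≈ 0.0330+0.0504+0.0973+0.2200  ⇒  S_min = 1603/4000 m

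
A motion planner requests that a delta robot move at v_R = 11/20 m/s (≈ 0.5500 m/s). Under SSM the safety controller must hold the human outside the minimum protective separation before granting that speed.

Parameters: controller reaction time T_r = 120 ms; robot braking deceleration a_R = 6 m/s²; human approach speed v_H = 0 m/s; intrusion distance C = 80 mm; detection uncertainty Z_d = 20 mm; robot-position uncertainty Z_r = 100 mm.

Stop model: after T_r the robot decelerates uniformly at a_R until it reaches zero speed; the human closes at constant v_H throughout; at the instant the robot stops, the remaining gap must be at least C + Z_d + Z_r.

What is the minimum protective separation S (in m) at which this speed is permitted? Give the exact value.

braking lasts T_s = (11/20)/6 = 0.0917 s
robot covers v_R·T_r = 0.5500·0.1200 = 0.0660 m before braking
braking distance = 0.5500²/(2·6.0000) = 0.0252 m
human closes 0.0000·0.2117 = 0.0000 m
residual clearance needed = 0.0800+0.0200+0.1000 = 0.2000 m
S_min ≈ 0.0660+0.0252+0.0000+0.2000  ⇒  S_min = 6989/24000 m

S_min = 6989/24000 m = 0.2912 m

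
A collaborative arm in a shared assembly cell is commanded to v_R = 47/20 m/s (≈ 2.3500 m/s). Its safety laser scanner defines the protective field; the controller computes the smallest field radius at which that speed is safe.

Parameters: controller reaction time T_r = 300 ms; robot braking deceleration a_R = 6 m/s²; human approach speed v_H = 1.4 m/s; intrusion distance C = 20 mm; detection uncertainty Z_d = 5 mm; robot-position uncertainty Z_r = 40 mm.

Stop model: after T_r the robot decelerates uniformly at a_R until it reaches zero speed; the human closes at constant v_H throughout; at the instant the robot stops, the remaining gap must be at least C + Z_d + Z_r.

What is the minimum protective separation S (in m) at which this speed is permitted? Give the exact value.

braking lasts T_s = (47/20)/6 = 0.3917 s
reaction-phase robot travel = 2.3500·0.3000 = 0.7050 m
robot covers 2.3500·0.3917 − ½·6.0000·0.3917² = 0.4602 m while stopping
human over T_r+T_s: 1.4000·(0.3000+0.3917) = 0.9683 m
residual clearance needed = 0.0200+0.0050+0.0400 = 0.0650 m
S_min ≈ 0.7050+0.4602+0.9683+0.0650  ⇒  S_min = 10553/4800 m

S_min = 10553/4800 m = 2.1985 m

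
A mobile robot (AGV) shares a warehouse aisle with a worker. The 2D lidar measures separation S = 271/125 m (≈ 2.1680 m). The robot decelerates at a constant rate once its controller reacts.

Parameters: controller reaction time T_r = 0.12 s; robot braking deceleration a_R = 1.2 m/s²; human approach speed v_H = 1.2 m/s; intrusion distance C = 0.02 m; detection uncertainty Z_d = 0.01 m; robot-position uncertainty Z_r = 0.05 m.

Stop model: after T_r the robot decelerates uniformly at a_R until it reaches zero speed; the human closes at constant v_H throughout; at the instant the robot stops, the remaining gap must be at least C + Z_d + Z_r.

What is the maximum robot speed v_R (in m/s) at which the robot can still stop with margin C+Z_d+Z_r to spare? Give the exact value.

collect terms ⇒ (5/12)·v_R² + (28/25)·v_R + (-243/125) = 0
  disc = (28/25)² − 4·(5/12)·(-243/125) = 2809/625 ; √disc = 53/25
  v_R = (−(28/25) + 53/25) / (2·(5/12)) = 6/5 m/s
check:
T_s = v_R/a_R = (6/5)/(6/5) = 1.0000 s
robot covers v_R·T_r = 1.2000·0.1200 = 0.1440 m before braking
braking distance = 1.2000²/(2·1.2000) = 0.6000 m
human closes 1.2000·1.1200 = 1.3440 m
C+Z_d+Z_r = 0.0200+0.0100+0.0500 = 0.0800 m
sum ≈ 0.1440+0.6000+1.3440+0.0800 ≈ 2.1680 m = S ✓

v_R_max = 6/5 m/s = 1.2000 m/s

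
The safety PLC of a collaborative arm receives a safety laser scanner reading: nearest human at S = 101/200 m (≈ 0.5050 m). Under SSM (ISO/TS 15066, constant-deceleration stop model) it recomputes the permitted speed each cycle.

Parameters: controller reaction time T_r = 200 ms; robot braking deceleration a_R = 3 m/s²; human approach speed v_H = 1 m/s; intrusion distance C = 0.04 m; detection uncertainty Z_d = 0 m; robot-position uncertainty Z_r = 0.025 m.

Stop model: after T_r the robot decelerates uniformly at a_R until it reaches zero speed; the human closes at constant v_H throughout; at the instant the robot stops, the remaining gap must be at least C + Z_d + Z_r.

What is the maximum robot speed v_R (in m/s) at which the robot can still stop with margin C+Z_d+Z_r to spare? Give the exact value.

collect terms ⇒ (1/6)·v_R² + (8/15)·v_R + (-6/25) = 0
  disc = (8/15)² − 4·(1/6)·(-6/25) = 4/9 ; √disc = 2/3
  v_R = (−(8/15) + 2/3) / (2·(1/6)) = 2/5 m/s
check:
braking lasts T_s = (2/5)/3 = 0.1333 s
robot covers v_R·T_r = 0.4000·0.2000 = 0.0800 m before braking
braking distance = 0.4000²/(2·3.0000) = 0.0267 m
human closes 1.0000·0.3333 = 0.3333 m
margins: 0.0400+0.0000+0.0250 = 0.0650 m
sum ≈ 0.0800+0.0267+0.3333+0.0650 ≈ 0.5050 m = S ✓

v_R_max = 2/5 m/s = 0.4000 m/s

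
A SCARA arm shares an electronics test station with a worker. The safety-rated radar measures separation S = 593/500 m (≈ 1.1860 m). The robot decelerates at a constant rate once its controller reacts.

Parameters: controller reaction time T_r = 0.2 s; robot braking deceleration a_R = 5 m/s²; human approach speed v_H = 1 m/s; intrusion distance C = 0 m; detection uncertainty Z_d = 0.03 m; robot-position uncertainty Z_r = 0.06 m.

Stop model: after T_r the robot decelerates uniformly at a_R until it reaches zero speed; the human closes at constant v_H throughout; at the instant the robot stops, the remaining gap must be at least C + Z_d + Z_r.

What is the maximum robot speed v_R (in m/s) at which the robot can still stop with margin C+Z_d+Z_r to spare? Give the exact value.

v_R_max = 8/5 m/s = 1.6000 m/s

at the boundary: (1/10)·v² + (2/5)·v + (-112/125) = 0
  disc = (2/5)² − 4·(1/10)·(-112/125) = 324/625 ; √disc = 18/25
  v_R = (−(2/5) + 18/25) / (2·(1/10)) = 8/5 m/s
check:
stop time T_s = (8/5)/5 = 0.3200 s
robot in T_r: 1.6000·0.2000 = 0.3200 m
braking distance = 1.6000²/(2·5.0000) = 0.2560 m
human closes 1.0000·0.5200 = 0.5200 m
margins: 0.0000+0.0300+0.0600 = 0.0900 m
sum ≈ 0.3200+0.2560+0.5200+0.0900 ≈ 1.1860 m = S ✓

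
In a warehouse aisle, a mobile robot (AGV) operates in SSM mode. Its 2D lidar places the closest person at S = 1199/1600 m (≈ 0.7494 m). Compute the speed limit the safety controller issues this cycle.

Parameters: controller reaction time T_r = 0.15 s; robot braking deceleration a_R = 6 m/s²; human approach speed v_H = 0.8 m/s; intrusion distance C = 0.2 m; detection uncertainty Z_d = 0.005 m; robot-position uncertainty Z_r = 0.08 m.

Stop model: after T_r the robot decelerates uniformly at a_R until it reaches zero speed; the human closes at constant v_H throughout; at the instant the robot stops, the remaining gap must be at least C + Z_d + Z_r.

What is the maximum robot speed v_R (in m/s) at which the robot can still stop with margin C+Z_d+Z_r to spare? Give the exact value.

at the boundary: (1/12)·v² + (17/60)·v + (-551/1600) = 0
  disc = (17/60)² − 4·(1/12)·(-551/1600) = 2809/14400 ; √disc = 53/120
  v_R = (−(17/60) + 53/120) / (2·(1/12)) = 19/20 m/s
check:
braking lasts T_s = (19/20)/6 = 0.1583 s
robot covers v_R·T_r = 0.9500·0.1500 = 0.1425 m before braking
robot covers 0.9500·0.1583 − ½·6.0000·0.1583² = 0.0752 m while stopping
human closes 0.8000·0.3083 = 0.2467 m
residual clearance needed = 0.2000+0.0050+0.0800 = 0.2850 m
sum ≈ 0.1425+0.0752+0.2467+0.2850 ≈ 0.7494 m = S ✓

v_R_max = 19/20 m/s = 0.9500 m/s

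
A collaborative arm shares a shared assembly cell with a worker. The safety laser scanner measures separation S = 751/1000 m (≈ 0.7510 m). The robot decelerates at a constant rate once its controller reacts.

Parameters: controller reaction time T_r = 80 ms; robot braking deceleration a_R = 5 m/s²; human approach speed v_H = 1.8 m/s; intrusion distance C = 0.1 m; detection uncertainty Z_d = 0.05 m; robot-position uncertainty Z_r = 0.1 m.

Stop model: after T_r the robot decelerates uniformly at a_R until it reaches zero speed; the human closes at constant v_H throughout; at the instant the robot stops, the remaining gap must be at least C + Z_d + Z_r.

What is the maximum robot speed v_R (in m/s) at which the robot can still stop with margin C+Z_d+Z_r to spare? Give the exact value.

collect terms ⇒ (1/10)·v_R² + (11/25)·v_R + (-357/1000) = 0
  disc = (11/25)² − 4·(1/10)·(-357/1000) = 841/2500 ; √disc = 29/50
  v_R = (−(11/25) + 29/50) / (2·(1/10)) = 7/10 m/s
check:
braking lasts T_s = (7/10)/5 = 0.1400 s
robot covers v_R·T_r = 0.7000·0.0800 = 0.0560 m before braking
robot covers 0.7000·0.1400 − ½·5.0000·0.1400² = 0.0490 m while stopping
human over T_r+T_s: 1.8000·(0.0800+0.1400) = 0.3960 m
C+Z_d+Z_r = 0.1000+0.0500+0.1000 = 0.2500 m
sum ≈ 0.0560+0.0490+0.3960+0.2500 ≈ 0.7510 m = S ✓

v_R_max = 7/10 m/s = 0.7000 m/s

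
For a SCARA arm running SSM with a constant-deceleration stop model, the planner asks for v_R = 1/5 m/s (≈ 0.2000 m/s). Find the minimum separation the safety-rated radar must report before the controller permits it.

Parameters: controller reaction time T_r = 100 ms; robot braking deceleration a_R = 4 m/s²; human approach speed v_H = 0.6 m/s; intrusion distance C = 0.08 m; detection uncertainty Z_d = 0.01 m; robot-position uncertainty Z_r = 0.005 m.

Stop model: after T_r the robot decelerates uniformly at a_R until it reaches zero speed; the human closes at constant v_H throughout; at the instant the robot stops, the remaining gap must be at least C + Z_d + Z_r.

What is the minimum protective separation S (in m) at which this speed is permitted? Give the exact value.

S_min = 21/100 m = 0.2100 m

braking lasts T_s = (1/5)/4 = 0.0500 s
robot covers v_R·T_r = 0.2000·0.1000 = 0.0200 m before braking
robot covers 0.2000·0.0500 − ½·4.0000·0.0500² = 0.0050 m while stopping
human closes 0.6000·0.1500 = 0.0900 m
margins: 0.0800+0.0100+0.0050 = 0.0950 m
S_min ≈ 0.0200+0.0050+0.0900+0.0950  ⇒  S_min = 21/100 m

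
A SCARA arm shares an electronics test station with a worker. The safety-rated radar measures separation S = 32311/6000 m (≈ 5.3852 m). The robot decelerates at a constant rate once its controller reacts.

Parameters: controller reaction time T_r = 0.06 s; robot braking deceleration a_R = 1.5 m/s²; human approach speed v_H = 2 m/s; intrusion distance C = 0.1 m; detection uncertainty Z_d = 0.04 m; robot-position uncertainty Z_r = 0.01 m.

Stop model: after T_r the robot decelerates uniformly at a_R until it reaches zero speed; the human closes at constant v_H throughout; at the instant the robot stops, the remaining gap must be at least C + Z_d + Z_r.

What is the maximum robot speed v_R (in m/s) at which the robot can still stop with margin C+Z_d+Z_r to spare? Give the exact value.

v_R_max = 47/20 m/s = 2.3500 m/s

collect terms ⇒ (1/3)·v_R² + (209/150)·v_R + (-30691/6000) = 0
  disc = (209/150)² − 4·(1/3)·(-30691/6000) = 5476/625 ; √disc = 74/25
  v_R = (−(209/150) + 74/25) / (2·(1/3)) = 47/20 m/s
check:
braking lasts T_s = (47/20)/(3/2) = 1.5667 s
reaction-phase robot travel = 2.3500·0.0600 = 0.1410 m
robot under decel: 2.3500²/(2·1.5000) = 1.8408 m
person approaches 2.0000·(0.0600+1.5667) = 3.2533 m
C+Z_d+Z_r = 0.1000+0.0400+0.0100 = 0.1500 m
sum ≈ 0.1410+1.8408+3.2533+0.1500 ≈ 5.3852 m = S ✓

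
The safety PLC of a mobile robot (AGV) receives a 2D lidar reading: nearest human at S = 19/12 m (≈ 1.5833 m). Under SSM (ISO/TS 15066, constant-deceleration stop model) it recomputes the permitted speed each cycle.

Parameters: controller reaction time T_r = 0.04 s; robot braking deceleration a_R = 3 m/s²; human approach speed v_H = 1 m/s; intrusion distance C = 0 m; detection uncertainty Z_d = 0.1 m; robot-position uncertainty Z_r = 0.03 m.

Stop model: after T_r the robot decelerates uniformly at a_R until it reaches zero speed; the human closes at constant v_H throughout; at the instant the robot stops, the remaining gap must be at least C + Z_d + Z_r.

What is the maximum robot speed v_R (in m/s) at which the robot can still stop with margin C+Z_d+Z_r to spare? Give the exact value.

collect terms ⇒ (1/6)·v_R² + (28/75)·v_R + (-106/75) = 0
  disc = (28/75)² − 4·(1/6)·(-106/75) = 676/625 ; √disc = 26/25
  v_R = (−(28/75) + 26/25) / (2·(1/6)) = 2 m/s
check:
T_s = v_R/a_R = 2/3 = 0.6667 s
robot in T_r: 2.0000·0.0400 = 0.0800 m
braking distance = 2.0000²/(2·3.0000) = 0.6667 m
human closes 1.0000·0.7067 = 0.7067 m
margins: 0.0000+0.1000+0.0300 = 0.1300 m
sum ≈ 0.0800+0.6667+0.7067+0.1300 ≈ 1.5833 m = S ✓

v_R_max = 2 m/s = 2.0000 m/s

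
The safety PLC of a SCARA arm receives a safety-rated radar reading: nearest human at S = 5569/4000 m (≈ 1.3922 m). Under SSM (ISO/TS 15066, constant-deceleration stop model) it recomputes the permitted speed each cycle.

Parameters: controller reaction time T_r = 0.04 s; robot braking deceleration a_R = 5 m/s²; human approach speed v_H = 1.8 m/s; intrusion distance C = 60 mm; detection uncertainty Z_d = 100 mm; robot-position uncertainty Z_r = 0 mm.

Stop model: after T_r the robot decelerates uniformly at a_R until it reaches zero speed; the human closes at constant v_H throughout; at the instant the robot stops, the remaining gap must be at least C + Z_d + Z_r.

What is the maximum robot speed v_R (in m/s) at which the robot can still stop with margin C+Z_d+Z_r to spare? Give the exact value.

v_R_max = 39/20 m/s = 1.9500 m/s

at the boundary: (1/10)·v² + (2/5)·v + (-4641/4000) = 0
  disc = (2/5)² − 4·(1/10)·(-4641/4000) = 6241/10000 ; √disc = 79/100
  v_R = (−(2/5) + 79/100) / (2·(1/10)) = 39/20 m/s
check:
stop time T_s = (39/20)/5 = 0.3900 s
robot in T_r: 1.9500·0.0400 = 0.0780 m
robot under decel: 1.9500²/(2·5.0000) = 0.3802 m
human closes 1.8000·0.4300 = 0.7740 m
residual clearance needed = 0.0600+0.1000+0.0000 = 0.1600 m
sum ≈ 0.0780+0.3802+0.7740+0.1600 ≈ 1.3922 m = S ✓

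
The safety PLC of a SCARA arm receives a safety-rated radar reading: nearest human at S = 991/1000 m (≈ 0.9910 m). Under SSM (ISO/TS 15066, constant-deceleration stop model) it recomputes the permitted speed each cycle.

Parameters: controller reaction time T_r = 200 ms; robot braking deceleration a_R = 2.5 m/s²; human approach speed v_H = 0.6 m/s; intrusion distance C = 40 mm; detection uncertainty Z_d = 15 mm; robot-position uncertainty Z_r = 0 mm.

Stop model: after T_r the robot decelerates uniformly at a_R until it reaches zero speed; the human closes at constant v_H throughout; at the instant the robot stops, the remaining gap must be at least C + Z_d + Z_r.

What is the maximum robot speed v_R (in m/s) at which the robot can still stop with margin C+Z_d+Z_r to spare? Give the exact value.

quadratic (1/5)·v² + (11/25)·v + (-102/125) = 0
  disc = (11/25)² − 4·(1/5)·(-102/125) = 529/625 ; √disc = 23/25
  v_R = (−(11/25) + 23/25) / (2·(1/5)) = 6/5 m/s
check:
braking lasts T_s = (6/5)/(5/2) = 0.4800 s
robot covers v_R·T_r = 1.2000·0.2000 = 0.2400 m before braking
braking distance = 1.2000²/(2·2.5000) = 0.2880 m
human closes 0.6000·0.6800 = 0.4080 m
residual clearance needed = 0.0400+0.0150+0.0000 = 0.0550 m
sum ≈ 0.2400+0.2880+0.4080+0.0550 ≈ 0.9910 m = S ✓

v_R_max = 6/5 m/s = 1.2000 m/s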